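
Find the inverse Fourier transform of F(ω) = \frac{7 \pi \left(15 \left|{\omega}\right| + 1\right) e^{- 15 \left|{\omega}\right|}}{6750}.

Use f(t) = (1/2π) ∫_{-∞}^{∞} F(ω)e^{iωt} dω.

f(t) = \frac{7}{\left(t^{2} + 225\right)^{2}}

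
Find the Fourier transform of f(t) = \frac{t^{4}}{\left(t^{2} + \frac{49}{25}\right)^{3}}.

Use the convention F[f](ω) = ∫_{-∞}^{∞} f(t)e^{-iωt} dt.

F(ω) = \frac{\pi \left(49 \omega^{2} - 175 \left|{\omega}\right| + 75\right) e^{- \frac{7 \left|{\omega}\right|}{5}}}{280}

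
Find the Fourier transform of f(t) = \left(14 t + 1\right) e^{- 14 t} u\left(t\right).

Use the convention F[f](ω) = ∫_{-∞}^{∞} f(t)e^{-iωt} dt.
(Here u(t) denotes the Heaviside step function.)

F(ω) = \frac{- i \omega - 28}{\omega^{2} - 28 i \omega - 196}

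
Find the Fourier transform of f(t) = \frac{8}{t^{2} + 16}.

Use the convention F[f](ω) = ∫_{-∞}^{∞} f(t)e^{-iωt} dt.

F(ω) = 2 \pi e^{- 4 \left|{\omega}\right|}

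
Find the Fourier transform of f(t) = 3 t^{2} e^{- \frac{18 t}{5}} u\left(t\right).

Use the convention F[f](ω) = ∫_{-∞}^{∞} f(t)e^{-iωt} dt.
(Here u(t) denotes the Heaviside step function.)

F(ω) = \frac{750}{\left(5 i \omega + 18\right)^{3}}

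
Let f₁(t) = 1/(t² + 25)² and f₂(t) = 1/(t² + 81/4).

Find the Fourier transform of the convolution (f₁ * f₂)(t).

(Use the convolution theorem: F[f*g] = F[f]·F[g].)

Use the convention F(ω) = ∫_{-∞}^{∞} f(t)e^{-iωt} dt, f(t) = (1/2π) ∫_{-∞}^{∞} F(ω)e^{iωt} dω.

F[f₁*f₂](ω) = \frac{\pi^{2} \left(5 \left|{\omega}\right| + 1\right) e^{- \frac{19 \left|{\omega}\right|}{2}}}{1125}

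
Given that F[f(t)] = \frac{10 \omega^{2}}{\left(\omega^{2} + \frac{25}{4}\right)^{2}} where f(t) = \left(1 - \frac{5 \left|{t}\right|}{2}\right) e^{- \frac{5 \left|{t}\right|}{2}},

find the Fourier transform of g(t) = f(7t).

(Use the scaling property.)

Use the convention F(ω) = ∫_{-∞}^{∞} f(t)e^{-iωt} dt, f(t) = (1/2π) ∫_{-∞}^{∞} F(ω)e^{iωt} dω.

F[g](ω) = \frac{1120 \omega^{2}}{\left(4 \omega^{2} + 1225\right)^{2}}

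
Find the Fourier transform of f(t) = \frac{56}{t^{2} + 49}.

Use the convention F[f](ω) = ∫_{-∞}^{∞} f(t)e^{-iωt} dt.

F(ω) = 8 \pi e^{- 7 \left|{\omega}\right|}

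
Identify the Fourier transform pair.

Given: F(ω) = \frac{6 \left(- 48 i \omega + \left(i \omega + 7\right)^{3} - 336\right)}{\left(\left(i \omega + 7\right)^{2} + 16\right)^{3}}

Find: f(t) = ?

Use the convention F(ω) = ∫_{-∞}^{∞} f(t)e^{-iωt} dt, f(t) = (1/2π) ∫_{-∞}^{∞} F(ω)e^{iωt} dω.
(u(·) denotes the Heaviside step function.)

f(t) = 3 t^{2} e^{- 7 t} \cos{\left(4 t \right)} u\left(t\right)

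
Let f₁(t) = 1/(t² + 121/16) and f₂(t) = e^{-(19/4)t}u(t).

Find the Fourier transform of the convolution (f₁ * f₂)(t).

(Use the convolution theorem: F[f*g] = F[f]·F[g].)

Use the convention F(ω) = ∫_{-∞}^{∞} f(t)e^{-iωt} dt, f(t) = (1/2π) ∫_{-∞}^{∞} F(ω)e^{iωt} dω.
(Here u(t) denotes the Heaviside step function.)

F[f₁*f₂](ω) = \frac{16 \pi e^{- \frac{11 \left|{\omega}\right|}{4}}}{11 \left(4 i \omega + 19\right)}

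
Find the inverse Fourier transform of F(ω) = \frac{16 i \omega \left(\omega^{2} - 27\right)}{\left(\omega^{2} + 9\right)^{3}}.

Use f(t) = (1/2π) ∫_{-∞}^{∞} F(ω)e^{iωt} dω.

f(t) = 4 t e^{- 3 \left|{t}\right|} \left|{t}\right|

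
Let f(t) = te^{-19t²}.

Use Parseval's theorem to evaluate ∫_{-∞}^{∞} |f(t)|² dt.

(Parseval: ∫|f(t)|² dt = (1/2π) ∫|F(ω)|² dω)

∫|f(t)|² dt = \frac{\sqrt{38} \sqrt{\pi}}{2888}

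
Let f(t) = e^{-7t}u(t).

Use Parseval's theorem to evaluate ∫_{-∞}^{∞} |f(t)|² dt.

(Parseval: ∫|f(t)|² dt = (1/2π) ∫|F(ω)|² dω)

∫|f(t)|² dt = \frac{1}{14}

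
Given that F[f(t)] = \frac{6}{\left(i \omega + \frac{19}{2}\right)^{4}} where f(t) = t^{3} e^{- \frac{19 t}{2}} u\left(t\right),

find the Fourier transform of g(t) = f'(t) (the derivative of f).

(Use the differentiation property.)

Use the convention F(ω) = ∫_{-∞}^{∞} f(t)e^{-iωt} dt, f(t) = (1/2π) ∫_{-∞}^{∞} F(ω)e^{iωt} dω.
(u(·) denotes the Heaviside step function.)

F[g](ω) = \frac{96 i \omega}{\left(2 i \omega + 19\right)^{4}}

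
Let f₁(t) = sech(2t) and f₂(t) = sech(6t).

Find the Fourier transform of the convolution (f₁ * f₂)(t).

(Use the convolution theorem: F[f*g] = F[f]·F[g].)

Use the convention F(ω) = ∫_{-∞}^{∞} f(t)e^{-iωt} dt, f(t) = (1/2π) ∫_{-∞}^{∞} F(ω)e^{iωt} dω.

F[f₁*f₂](ω) = \frac{\pi^{2}}{12 \cosh{\left(\frac{\pi \omega}{12} \right)} \cosh{\left(\frac{\pi \omega}{4} \right)}}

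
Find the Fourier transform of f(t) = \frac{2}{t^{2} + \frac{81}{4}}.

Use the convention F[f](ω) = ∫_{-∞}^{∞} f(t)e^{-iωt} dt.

F(ω) = \frac{4 \pi e^{- \frac{9 \left|{\omega}\right|}{2}}}{9}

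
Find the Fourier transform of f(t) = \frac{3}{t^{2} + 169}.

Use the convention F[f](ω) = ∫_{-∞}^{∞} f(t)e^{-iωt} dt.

F(ω) = \frac{3 \pi e^{- 13 \left|{\omega}\right|}}{13}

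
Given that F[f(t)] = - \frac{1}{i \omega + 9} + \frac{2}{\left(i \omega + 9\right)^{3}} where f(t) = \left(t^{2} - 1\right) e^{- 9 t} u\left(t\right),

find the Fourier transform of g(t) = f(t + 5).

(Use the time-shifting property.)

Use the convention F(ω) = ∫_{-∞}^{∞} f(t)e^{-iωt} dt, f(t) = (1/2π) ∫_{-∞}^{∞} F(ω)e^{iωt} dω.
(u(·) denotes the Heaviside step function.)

F[g](ω) = \frac{\left(2 i \omega - \left(i \omega + 9\right)^{3} + 18\right) e^{5 i \omega}}{\left(i \omega + 9\right)^{4}}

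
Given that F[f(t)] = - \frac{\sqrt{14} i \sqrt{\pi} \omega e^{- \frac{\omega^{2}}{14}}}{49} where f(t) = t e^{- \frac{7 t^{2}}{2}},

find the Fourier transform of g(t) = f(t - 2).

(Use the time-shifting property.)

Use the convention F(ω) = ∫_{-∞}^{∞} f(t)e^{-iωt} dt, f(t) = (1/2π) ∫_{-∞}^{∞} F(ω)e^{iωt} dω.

F[g](ω) = - \frac{\sqrt{14} i \sqrt{\pi} \omega e^{- \frac{\omega \left(\omega + 28 i\right)}{14}}}{49}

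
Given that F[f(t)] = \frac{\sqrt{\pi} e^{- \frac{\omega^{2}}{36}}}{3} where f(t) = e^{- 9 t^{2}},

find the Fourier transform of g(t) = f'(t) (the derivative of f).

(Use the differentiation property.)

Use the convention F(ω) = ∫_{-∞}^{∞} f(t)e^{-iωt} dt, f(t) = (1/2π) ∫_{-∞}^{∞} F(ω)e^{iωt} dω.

F[g](ω) = \frac{i \sqrt{\pi} \omega e^{- \frac{\omega^{2}}{36}}}{3}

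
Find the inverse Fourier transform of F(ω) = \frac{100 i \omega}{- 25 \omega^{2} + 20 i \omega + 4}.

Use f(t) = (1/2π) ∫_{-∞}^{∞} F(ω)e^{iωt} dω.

f(t) = 4 \left(1 - \frac{2 t}{5}\right) e^{- \frac{2 t}{5}} u\left(t\right)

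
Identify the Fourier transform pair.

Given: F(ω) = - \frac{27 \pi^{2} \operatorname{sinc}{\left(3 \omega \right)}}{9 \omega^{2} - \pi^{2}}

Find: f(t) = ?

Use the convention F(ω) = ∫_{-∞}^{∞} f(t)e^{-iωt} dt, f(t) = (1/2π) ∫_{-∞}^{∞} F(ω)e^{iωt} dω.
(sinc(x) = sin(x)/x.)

f(t) = 9 \left(\begin{cases} \frac{\cos{\left(\frac{\pi t}{3} \right)}}{2} + \frac{1}{2} & \text{for}\: \left|{t}\right| < 3 \\0 & \text{otherwise} \end{cases}\right)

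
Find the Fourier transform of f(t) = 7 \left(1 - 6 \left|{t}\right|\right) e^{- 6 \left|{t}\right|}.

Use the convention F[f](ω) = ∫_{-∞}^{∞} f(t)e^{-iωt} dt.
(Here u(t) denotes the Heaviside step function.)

F(ω) = \frac{168 \omega^{2}}{\left(\omega^{2} + 36\right)^{2}}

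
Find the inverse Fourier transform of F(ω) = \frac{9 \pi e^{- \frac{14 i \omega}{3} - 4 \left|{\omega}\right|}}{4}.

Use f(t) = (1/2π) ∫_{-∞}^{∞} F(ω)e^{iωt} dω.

f(t) = \frac{9}{\left(t - \frac{14}{3}\right)^{2} + 16}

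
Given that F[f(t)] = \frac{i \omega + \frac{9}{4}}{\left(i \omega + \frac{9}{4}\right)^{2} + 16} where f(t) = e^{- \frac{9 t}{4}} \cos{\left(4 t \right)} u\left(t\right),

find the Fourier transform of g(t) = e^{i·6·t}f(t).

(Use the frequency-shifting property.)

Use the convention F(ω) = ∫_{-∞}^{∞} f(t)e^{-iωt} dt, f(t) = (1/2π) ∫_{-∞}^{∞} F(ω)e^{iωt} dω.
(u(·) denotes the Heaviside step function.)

F[g](ω) = \frac{4 \left(4 i \left(\omega - 6\right) + 9\right)}{\left(4 i \left(\omega - 6\right) + 9\right)^{2} + 256}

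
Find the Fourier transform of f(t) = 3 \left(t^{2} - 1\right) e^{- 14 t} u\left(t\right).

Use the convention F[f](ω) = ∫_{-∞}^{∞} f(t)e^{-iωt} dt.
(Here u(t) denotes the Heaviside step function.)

F(ω) = \frac{3 \left(2 i \omega - \left(i \omega + 14\right)^{3} + 28\right)}{\left(i \omega + 14\right)^{4}}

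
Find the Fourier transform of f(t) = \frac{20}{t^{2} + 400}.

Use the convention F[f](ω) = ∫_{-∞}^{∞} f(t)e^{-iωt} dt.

F(ω) = \pi e^{- 20 \left|{\omega}\right|}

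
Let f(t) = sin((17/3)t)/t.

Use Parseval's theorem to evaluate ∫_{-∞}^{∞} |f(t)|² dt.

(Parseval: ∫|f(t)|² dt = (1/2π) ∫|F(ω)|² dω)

∫|f(t)|² dt = \frac{17 \pi}{3}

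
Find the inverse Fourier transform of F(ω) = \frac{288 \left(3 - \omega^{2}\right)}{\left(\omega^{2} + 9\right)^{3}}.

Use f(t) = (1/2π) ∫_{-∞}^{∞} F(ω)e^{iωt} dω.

f(t) = 8 t^{2} e^{- 3 \left|{t}\right|}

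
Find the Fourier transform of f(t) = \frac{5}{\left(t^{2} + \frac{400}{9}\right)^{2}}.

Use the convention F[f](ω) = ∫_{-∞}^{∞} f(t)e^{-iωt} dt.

F(ω) = \frac{9 \pi \left(20 \left|{\omega}\right| + 3\right) e^{- \frac{20 \left|{\omega}\right|}{3}}}{3200}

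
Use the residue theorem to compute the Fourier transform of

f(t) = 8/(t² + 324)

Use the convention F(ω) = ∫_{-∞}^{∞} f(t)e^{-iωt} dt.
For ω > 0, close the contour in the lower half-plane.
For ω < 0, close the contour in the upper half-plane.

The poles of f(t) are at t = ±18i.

Let g(z) = f(z)e^{-iωz}; for large |z| the factor e^{-iωz} decays in the lower half-plane when ω > 0 and in the upper half-plane when ω < 0.

Case ω > 0 (lower half-plane, clockwise contour ⇒ F(ω) = -2πi·ΣRes):
  Res_{z = - 18 i} g(z) = \frac{2 i e^{- 18 \omega}}{9}
  F(ω) = -2πi·ΣRes = \frac{4 \pi e^{- 18 \omega}}{9}

Case ω < 0 (upper half-plane, counterclockwise contour ⇒ F(ω) = +2πi·ΣRes):
  Res_{z = 18 i} g(z) = - \frac{2 i e^{18 \omega}}{9}
  F(ω) = 2πi·ΣRes = \frac{4 \pi e^{18 \omega}}{9}

Both cases combine into a single formula in |ω|:

F(ω) = \frac{4 \pi e^{- 18 \left|{\omega}\right|}}{9}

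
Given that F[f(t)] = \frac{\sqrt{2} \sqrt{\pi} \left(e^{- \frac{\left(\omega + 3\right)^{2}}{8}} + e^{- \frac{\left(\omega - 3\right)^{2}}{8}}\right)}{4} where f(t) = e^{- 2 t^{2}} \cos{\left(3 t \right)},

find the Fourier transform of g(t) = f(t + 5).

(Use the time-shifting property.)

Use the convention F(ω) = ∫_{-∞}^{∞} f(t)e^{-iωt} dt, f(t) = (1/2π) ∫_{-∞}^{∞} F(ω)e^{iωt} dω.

F[g](ω) = \frac{\sqrt{2} \sqrt{\pi} \left(e^{\frac{3 \omega}{2}} + 1\right) e^{- \frac{\omega^{2}}{8} - \frac{3 \omega}{4} + 5 i \omega - \frac{9}{8}}}{4}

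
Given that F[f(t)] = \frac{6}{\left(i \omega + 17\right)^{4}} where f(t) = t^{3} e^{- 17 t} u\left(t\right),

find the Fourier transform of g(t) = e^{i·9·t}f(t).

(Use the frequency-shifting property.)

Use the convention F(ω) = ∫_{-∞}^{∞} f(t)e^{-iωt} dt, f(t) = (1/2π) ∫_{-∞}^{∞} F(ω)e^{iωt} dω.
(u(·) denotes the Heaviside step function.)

F[g](ω) = \frac{6}{\left(i \left(\omega - 9\right) + 17\right)^{4}}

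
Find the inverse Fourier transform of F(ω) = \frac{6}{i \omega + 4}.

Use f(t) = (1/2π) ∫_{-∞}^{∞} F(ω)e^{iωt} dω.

f(t) = 6 e^{- 4 t} u\left(t\right)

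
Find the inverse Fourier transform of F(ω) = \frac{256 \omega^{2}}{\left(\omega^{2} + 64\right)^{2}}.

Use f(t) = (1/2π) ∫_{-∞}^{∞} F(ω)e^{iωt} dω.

f(t) = 8 \left(1 - 8 \left|{t}\right|\right) e^{- 8 \left|{t}\right|}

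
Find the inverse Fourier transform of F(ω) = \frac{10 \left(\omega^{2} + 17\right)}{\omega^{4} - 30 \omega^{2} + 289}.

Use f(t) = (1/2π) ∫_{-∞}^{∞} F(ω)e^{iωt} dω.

f(t) = 5 e^{- \left|{t}\right|} \cos{\left(4 \left|{t}\right| \right)}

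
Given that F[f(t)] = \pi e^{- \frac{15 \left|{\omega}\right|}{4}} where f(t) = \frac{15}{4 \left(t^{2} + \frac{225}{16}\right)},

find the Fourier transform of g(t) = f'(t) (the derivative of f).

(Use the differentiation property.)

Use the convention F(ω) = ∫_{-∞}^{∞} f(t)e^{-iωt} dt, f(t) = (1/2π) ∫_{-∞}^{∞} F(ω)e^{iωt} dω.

F[g](ω) = i \pi \omega e^{- \frac{15 \left|{\omega}\right|}{4}}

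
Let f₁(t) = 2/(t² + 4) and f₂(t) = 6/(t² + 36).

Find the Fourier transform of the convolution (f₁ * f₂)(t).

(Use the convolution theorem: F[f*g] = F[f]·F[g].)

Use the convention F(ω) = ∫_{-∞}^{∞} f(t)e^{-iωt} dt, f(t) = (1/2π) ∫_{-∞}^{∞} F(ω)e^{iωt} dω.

F[f₁*f₂](ω) = \pi^{2} e^{- 8 \left|{\omega}\right|}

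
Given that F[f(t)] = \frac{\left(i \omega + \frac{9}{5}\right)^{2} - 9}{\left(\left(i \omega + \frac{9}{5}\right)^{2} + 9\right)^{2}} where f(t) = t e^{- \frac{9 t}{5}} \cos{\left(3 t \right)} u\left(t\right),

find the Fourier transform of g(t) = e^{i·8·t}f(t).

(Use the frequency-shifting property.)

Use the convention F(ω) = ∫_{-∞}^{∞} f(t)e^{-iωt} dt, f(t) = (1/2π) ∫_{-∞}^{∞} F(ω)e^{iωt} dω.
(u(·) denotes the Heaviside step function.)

F[g](ω) = \frac{25 \left(\left(5 i \left(\omega - 8\right) + 9\right)^{2} - 225\right)}{\left(\left(5 i \left(\omega - 8\right) + 9\right)^{2} + 225\right)^{2}}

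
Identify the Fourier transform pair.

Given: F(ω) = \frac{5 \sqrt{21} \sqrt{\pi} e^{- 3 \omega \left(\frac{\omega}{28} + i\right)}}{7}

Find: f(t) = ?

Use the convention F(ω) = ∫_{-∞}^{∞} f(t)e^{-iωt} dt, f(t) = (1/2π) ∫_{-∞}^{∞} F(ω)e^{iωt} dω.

f(t) = 5 e^{- \frac{7 \left(t - 3\right)^{2}}{3}}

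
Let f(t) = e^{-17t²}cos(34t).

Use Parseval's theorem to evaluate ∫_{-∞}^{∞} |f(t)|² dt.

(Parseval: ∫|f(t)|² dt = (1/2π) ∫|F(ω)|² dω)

∫|f(t)|² dt = \frac{\sqrt{34} \sqrt{\pi} \left(1 + e^{34}\right)}{68 e^{34}}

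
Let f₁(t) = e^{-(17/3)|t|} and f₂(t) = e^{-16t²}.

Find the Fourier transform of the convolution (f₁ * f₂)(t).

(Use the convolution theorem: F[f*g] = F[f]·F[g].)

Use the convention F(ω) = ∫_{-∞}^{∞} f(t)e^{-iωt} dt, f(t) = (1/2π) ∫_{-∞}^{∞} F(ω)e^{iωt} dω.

F[f₁*f₂](ω) = \frac{51 \sqrt{\pi} e^{- \frac{\omega^{2}}{64}}}{2 \left(9 \omega^{2} + 289\right)}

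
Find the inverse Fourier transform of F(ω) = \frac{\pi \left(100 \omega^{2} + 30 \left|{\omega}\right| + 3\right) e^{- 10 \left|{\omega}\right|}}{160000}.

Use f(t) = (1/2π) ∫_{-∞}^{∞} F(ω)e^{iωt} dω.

f(t) = \frac{5}{\left(t^{2} + 100\right)^{3}}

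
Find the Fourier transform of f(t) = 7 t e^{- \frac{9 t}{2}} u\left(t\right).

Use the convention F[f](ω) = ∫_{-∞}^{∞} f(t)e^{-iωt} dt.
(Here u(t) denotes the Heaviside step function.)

F(ω) = \frac{28}{\left(2 i \omega + 9\right)^{2}}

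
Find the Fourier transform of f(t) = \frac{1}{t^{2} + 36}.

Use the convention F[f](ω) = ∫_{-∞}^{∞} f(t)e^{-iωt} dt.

F(ω) = \frac{\pi e^{- 6 \left|{\omega}\right|}}{6}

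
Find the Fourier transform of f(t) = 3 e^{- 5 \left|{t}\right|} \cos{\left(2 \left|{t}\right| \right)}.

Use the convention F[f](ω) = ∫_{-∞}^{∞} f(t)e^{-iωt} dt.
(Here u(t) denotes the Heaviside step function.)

F(ω) = \frac{30 \left(\omega^{2} + 29\right)}{\omega^{4} + 42 \omega^{2} + 841}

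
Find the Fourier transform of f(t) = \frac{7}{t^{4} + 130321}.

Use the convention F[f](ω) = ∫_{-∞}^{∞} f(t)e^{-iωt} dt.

F(ω) = \frac{7 \pi e^{- \frac{19 \sqrt{2} \left|{\omega}\right|}{2}} \sin{\left(\frac{19 \sqrt{2} \left|{\omega}\right|}{2} + \frac{\pi}{4} \right)}}{6859}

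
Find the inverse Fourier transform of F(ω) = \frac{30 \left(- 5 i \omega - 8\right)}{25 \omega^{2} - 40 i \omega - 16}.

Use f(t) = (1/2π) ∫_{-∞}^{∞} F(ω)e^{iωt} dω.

f(t) = 6 \left(\frac{4 t}{5} + 1\right) e^{- \frac{4 t}{5}} u\left(t\right)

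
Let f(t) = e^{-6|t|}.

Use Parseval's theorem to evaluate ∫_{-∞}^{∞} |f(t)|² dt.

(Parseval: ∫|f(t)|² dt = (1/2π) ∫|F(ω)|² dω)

∫|f(t)|² dt = \frac{1}{6}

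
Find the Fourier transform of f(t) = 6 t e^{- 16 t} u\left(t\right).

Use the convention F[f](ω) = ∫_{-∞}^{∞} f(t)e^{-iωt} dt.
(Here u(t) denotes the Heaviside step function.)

F(ω) = \frac{6}{\left(i \omega + 16\right)^{2}}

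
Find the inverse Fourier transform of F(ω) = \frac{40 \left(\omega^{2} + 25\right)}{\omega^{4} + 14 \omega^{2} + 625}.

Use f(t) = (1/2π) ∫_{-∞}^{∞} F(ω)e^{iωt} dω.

f(t) = 5 e^{- 4 \left|{t}\right|} \cos{\left(3 \left|{t}\right| \right)}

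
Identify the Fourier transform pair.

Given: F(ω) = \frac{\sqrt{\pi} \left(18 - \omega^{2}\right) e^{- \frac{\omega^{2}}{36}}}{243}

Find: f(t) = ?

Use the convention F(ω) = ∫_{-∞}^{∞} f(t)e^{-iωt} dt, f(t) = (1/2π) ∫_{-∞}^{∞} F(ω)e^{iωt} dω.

f(t) = 4 t^{2} e^{- 9 t^{2}}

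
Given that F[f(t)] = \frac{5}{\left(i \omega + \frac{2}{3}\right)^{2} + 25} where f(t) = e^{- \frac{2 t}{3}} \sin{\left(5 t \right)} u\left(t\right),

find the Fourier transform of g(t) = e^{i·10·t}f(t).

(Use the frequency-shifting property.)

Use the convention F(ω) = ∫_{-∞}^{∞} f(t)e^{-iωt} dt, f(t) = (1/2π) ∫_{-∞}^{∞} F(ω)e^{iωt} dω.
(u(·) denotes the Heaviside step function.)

F[g](ω) = \frac{45}{\left(3 i \left(\omega - 10\right) + 2\right)^{2} + 225}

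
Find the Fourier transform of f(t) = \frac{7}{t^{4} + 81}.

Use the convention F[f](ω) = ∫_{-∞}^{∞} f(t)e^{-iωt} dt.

F(ω) = \frac{7 \pi e^{- \frac{3 \sqrt{2} \left|{\omega}\right|}{2}} \sin{\left(\frac{3 \sqrt{2} \left|{\omega}\right|}{2} + \frac{\pi}{4} \right)}}{27}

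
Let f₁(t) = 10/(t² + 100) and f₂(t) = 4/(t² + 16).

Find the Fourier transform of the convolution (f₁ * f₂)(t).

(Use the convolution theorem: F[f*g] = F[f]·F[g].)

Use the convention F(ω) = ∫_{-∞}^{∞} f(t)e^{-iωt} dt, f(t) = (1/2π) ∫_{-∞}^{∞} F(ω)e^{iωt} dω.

F[f₁*f₂](ω) = \pi^{2} e^{- 14 \left|{\omega}\right|}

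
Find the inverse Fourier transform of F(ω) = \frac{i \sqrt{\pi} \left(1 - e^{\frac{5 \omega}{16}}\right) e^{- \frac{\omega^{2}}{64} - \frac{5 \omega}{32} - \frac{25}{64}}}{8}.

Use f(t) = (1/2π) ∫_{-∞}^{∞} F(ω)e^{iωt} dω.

f(t) = e^{- 16 t^{2}} \sin{\left(5 t \right)}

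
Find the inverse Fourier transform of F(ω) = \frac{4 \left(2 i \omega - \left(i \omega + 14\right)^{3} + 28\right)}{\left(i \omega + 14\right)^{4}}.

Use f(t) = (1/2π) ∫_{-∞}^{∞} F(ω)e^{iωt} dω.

f(t) = 4 \left(t^{2} - 1\right) e^{- 14 t} u\left(t\right)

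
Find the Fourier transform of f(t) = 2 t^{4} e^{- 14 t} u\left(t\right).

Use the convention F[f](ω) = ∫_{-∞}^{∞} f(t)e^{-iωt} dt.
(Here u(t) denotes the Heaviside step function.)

F(ω) = \frac{48}{\left(i \omega + 14\right)^{5}}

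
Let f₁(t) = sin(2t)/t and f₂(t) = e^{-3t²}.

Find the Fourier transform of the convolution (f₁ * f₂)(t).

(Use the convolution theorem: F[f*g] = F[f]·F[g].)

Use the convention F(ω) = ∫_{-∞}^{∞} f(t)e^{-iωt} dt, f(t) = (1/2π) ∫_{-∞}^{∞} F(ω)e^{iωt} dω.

F[f₁*f₂](ω) = \begin{cases} \frac{\sqrt{3} \pi^{\frac{3}{2}} e^{- \frac{\omega^{2}}{12}}}{3} & \text{for}\: \omega > -2 \wedge \omega < 2 \\0 & \text{otherwise} \end{cases}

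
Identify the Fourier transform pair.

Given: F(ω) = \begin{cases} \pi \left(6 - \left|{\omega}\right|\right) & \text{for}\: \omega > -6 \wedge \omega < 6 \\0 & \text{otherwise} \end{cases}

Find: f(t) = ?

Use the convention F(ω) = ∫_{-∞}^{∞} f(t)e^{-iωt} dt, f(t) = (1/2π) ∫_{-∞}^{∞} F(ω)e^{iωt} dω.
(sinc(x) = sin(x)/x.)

f(t) = 18 \operatorname{sinc}^{2}{\left(3 t \right)}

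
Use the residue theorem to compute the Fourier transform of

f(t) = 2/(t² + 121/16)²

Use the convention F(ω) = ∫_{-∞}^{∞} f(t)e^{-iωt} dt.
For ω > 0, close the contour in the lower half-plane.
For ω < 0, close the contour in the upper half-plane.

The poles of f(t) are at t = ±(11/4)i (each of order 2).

Let g(z) = f(z)e^{-iωz}; for large |z| the factor e^{-iωz} decays in the lower half-plane when ω > 0 and in the upper half-plane when ω < 0.

Case ω > 0 (lower half-plane, clockwise contour ⇒ F(ω) = -2πi·ΣRes):
  Res_{z = - \frac{11 i}{4}} g(z) = \frac{8 i \left(11 \omega + 4\right) e^{- \frac{11 \omega}{4}}}{1331} (pole of order 2)
  F(ω) = -2πi·ΣRes = \frac{16 \pi \left(11 \omega + 4\right) e^{- \frac{11 \omega}{4}}}{1331}

Case ω < 0 (upper half-plane, counterclockwise contour ⇒ F(ω) = +2πi·ΣRes):
  Res_{z = \frac{11 i}{4}} g(z) = \frac{8 i \left(11 \omega - 4\right) e^{\frac{11 \omega}{4}}}{1331} (pole of order 2)
  F(ω) = 2πi·ΣRes = \frac{16 \pi \left(4 - 11 \omega\right) e^{\frac{11 \omega}{4}}}{1331}

Both cases combine into a single formula in |ω|:

F(ω) = \frac{16 \pi \left(11 \left|{\omega}\right| + 4\right) e^{- \frac{11 \left|{\omega}\right|}{4}}}{1331}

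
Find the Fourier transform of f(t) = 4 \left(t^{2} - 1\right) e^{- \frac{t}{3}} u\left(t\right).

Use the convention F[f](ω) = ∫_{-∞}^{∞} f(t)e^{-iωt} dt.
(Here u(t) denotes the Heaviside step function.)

F(ω) = \frac{12 \left(54 i \omega - \left(3 i \omega + 1\right)^{3} + 18\right)}{\left(3 i \omega + 1\right)^{4}}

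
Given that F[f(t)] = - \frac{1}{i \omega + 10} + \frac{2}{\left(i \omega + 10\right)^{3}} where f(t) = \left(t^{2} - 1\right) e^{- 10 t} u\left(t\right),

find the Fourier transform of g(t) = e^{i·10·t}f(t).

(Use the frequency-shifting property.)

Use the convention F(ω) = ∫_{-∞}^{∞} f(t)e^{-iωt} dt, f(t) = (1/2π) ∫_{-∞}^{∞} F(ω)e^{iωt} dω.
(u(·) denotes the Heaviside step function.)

F[g](ω) = \frac{2 i \left(\omega - 10\right) - \left(i \left(\omega - 10\right) + 10\right)^{3} + 20}{\left(i \left(\omega - 10\right) + 10\right)^{4}}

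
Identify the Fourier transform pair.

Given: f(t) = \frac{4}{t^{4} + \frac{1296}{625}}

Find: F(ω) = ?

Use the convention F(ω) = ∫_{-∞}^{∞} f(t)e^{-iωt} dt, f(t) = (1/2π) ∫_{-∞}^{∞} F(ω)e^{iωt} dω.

F(ω) = \frac{125 \pi e^{- \frac{3 \sqrt{2} \left|{\omega}\right|}{5}} \sin{\left(\frac{3 \sqrt{2} \left|{\omega}\right|}{5} + \frac{\pi}{4} \right)}}{54}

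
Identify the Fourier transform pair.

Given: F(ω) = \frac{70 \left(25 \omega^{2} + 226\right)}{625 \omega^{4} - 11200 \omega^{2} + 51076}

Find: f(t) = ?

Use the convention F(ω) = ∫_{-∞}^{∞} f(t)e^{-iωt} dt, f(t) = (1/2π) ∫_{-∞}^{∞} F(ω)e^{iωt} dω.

f(t) = 7 e^{- \frac{\left|{t}\right|}{5}} \cos{\left(3 t \right)}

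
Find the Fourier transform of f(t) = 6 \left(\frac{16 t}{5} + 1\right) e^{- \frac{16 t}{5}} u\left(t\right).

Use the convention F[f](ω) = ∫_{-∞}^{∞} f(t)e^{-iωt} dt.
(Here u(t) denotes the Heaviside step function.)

F(ω) = \frac{30 \left(- 5 i \omega - 32\right)}{25 \omega^{2} - 160 i \omega - 256}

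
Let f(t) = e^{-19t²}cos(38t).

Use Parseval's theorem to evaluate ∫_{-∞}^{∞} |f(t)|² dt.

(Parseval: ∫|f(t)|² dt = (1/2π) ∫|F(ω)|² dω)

∫|f(t)|² dt = \frac{\sqrt{38} \sqrt{\pi} \left(1 + e^{38}\right)}{76 e^{38}}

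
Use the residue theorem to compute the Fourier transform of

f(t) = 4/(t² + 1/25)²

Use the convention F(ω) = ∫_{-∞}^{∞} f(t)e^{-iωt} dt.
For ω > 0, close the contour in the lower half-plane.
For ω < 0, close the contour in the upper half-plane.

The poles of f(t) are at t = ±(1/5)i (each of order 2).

Let g(z) = f(z)e^{-iωz}; for large |z| the factor e^{-iωz} decays in the lower half-plane when ω > 0 and in the upper half-plane when ω < 0.

Case ω > 0 (lower half-plane, clockwise contour ⇒ F(ω) = -2πi·ΣRes):
  Res_{z = - \frac{i}{5}} g(z) = 25 i \left(\omega + 5\right) e^{- \frac{\omega}{5}} (pole of order 2)
  F(ω) = -2πi·ΣRes = 50 \pi \left(\omega + 5\right) e^{- \frac{\omega}{5}}

Case ω < 0 (upper half-plane, counterclockwise contour ⇒ F(ω) = +2πi·ΣRes):
  Res_{z = \frac{i}{5}} g(z) = 25 i \left(\omega - 5\right) e^{\frac{\omega}{5}} (pole of order 2)
  F(ω) = 2πi·ΣRes = 50 \pi \left(5 - \omega\right) e^{\frac{\omega}{5}}

Both cases combine into a single formula in |ω|:

F(ω) = 50 \pi \left(\left|{\omega}\right| + 5\right) e^{- \frac{\left|{\omega}\right|}{5}}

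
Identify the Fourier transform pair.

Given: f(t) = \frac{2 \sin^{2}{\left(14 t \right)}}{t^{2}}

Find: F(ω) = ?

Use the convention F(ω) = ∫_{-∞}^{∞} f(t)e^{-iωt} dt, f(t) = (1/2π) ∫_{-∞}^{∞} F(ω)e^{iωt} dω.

F(ω) = \begin{cases} \pi \left(28 - \left|{\omega}\right|\right) & \text{for}\: \omega > -28 \wedge \omega < 28 \\0 & \text{otherwise} \end{cases}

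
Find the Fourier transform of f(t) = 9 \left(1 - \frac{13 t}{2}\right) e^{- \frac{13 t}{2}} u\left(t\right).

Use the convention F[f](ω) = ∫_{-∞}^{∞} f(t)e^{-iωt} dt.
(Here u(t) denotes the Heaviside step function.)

F(ω) = \frac{36 i \omega}{- 4 \omega^{2} + 52 i \omega + 169}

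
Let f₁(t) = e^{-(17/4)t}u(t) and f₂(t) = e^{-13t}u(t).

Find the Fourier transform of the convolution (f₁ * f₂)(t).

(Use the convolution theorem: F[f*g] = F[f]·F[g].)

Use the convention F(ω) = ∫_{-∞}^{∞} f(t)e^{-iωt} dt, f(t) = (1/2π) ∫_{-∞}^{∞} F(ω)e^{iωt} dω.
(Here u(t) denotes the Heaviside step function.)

F[f₁*f₂](ω) = \frac{4}{\left(i \omega + 13\right) \left(4 i \omega + 17\right)}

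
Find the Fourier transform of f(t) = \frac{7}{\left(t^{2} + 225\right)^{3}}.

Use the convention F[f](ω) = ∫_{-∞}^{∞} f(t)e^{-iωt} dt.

F(ω) = \frac{7 \pi \left(75 \omega^{2} + 15 \left|{\omega}\right| + 1\right) e^{- 15 \left|{\omega}\right|}}{2025000}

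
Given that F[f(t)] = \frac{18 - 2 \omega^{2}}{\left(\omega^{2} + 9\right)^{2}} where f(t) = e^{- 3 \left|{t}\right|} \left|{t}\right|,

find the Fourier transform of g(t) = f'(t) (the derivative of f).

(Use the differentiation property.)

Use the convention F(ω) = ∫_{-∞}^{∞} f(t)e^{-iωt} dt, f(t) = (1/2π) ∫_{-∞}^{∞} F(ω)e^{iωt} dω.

F[g](ω) = - \frac{2 i \omega \left(\omega^{2} - 9\right)}{\left(\omega^{2} + 9\right)^{2}}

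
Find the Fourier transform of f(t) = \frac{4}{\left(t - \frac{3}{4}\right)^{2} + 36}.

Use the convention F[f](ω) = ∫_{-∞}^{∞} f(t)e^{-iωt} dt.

F(ω) = \frac{2 \pi e^{- \frac{3 i \omega}{4} - 6 \left|{\omega}\right|}}{3}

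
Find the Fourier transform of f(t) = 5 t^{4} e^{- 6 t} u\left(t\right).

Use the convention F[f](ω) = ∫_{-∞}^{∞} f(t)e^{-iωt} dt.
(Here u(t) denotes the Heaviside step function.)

F(ω) = \frac{120}{\left(i \omega + 6\right)^{5}}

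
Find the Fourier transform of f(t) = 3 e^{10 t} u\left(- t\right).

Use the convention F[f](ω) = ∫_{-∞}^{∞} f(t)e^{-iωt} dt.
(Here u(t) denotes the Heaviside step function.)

F(ω) = - \frac{3}{i \omega - 10}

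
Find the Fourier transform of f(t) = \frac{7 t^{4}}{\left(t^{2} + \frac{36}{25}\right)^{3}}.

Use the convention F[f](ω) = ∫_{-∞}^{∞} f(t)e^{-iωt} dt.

F(ω) = \frac{7 \pi \left(12 \omega^{2} - 50 \left|{\omega}\right| + 25\right) e^{- \frac{6 \left|{\omega}\right|}{5}}}{80}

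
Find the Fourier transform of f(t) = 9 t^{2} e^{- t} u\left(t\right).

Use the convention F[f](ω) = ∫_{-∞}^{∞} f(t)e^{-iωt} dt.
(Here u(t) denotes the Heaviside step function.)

F(ω) = \frac{18}{\left(i \omega + 1\right)^{3}}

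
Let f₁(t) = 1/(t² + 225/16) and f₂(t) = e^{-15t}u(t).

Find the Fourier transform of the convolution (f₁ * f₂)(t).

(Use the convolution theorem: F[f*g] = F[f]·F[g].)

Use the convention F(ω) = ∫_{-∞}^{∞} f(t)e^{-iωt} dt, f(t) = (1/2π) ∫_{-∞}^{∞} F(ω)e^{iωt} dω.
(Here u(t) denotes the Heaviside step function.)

F[f₁*f₂](ω) = \frac{4 \pi e^{- \frac{15 \left|{\omega}\right|}{4}}}{15 \left(i \omega + 15\right)}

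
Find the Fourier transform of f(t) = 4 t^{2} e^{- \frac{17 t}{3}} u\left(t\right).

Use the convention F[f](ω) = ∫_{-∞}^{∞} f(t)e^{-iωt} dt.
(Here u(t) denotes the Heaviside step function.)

F(ω) = \frac{216}{\left(3 i \omega + 17\right)^{3}}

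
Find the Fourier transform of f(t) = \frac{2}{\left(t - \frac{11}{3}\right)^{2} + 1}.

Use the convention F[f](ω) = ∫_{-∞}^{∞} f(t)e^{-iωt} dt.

F(ω) = 2 \pi e^{- \frac{11 i \omega}{3} - \left|{\omega}\right|}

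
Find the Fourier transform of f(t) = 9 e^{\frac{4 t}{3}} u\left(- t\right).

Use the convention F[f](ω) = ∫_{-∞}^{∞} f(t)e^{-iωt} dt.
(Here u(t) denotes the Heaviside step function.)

F(ω) = - \frac{27}{3 i \omega - 4}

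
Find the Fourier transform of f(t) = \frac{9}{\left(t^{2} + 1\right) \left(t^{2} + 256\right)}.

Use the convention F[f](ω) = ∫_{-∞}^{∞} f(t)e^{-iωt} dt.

F(ω) = \frac{3 \pi \left(16 e^{15 \left|{\omega}\right|} - 1\right) e^{- 16 \left|{\omega}\right|}}{1360}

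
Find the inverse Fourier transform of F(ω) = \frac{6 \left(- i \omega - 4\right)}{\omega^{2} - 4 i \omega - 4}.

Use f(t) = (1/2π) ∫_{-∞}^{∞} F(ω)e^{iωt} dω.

f(t) = 6 \left(2 t + 1\right) e^{- 2 t} u\left(t\right)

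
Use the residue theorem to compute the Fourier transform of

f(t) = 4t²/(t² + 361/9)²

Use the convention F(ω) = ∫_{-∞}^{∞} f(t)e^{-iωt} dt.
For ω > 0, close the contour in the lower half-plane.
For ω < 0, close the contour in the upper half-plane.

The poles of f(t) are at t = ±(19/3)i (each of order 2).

Let g(z) = f(z)e^{-iωz}; for large |z| the factor e^{-iωz} decays in the lower half-plane when ω > 0 and in the upper half-plane when ω < 0.

Case ω > 0 (lower half-plane, clockwise contour ⇒ F(ω) = -2πi·ΣRes):
  Res_{z = - \frac{19 i}{3}} g(z) = i \left(\frac{3}{19} - \omega\right) e^{- \frac{19 \omega}{3}} (pole of order 2)
  F(ω) = -2πi·ΣRes = \frac{2 \pi \left(3 - 19 \omega\right) e^{- \frac{19 \omega}{3}}}{19}

Case ω < 0 (upper half-plane, counterclockwise contour ⇒ F(ω) = +2πi·ΣRes):
  Res_{z = \frac{19 i}{3}} g(z) = i \left(- \omega - \frac{3}{19}\right) e^{\frac{19 \omega}{3}} (pole of order 2)
  F(ω) = 2πi·ΣRes = \frac{2 \pi \left(19 \omega + 3\right) e^{\frac{19 \omega}{3}}}{19}

Both cases combine into a single formula in |ω|:

F(ω) = \frac{2 \pi \left(3 - 19 \left|{\omega}\right|\right) e^{- \frac{19 \left|{\omega}\right|}{3}}}{19}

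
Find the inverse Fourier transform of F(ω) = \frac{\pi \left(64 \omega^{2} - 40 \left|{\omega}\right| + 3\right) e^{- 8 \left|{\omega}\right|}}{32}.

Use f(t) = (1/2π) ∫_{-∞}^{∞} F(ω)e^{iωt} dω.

f(t) = \frac{2 t^{4}}{\left(t^{2} + 64\right)^{3}}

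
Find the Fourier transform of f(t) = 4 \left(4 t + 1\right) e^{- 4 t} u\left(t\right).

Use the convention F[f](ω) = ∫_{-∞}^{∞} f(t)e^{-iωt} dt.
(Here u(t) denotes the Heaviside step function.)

F(ω) = \frac{4 \left(- i \omega - 8\right)}{\omega^{2} - 8 i \omega - 16}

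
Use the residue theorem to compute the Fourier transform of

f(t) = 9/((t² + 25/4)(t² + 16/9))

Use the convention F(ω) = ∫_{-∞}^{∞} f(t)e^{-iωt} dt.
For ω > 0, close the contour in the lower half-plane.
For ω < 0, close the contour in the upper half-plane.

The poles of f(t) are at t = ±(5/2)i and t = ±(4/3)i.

Let g(z) = f(z)e^{-iωz}; for large |z| the factor e^{-iωz} decays in the lower half-plane when ω > 0 and in the upper half-plane when ω < 0.

Case ω > 0 (lower half-plane, clockwise contour ⇒ F(ω) = -2πi·ΣRes):
  Res_{z = - \frac{5 i}{2}} g(z) = - \frac{324 i e^{- \frac{5 \omega}{2}}}{805}
  Res_{z = - \frac{4 i}{3}} g(z) = \frac{243 i e^{- \frac{4 \omega}{3}}}{322}
  F(ω) = -2πi·ΣRes = - \frac{648 \pi e^{- \frac{5 \omega}{2}}}{805} + \frac{243 \pi e^{- \frac{4 \omega}{3}}}{161}

Case ω < 0 (upper half-plane, counterclockwise contour ⇒ F(ω) = +2πi·ΣRes):
  Res_{z = \frac{5 i}{2}} g(z) = \frac{324 i e^{\frac{5 \omega}{2}}}{805}
  Res_{z = \frac{4 i}{3}} g(z) = - \frac{243 i e^{\frac{4 \omega}{3}}}{322}
  F(ω) = 2πi·ΣRes = \frac{81 \pi \left(15 e^{\frac{4 \omega}{3}} - 8 e^{\frac{5 \omega}{2}}\right)}{805}

Both cases combine into a single formula in |ω|:

F(ω) = - \frac{648 \pi e^{- \frac{5 \left|{\omega}\right|}{2}}}{805} + \frac{243 \pi e^{- \frac{4 \left|{\omega}\right|}{3}}}{161}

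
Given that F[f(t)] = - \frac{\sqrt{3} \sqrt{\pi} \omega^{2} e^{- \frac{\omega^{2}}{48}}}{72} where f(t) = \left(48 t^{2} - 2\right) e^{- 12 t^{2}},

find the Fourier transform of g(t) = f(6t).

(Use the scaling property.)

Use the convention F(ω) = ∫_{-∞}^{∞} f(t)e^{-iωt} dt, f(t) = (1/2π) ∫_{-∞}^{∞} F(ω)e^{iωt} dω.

F[g](ω) = - \frac{\sqrt{3} \sqrt{\pi} \omega^{2} e^{- \frac{\omega^{2}}{1728}}}{15552}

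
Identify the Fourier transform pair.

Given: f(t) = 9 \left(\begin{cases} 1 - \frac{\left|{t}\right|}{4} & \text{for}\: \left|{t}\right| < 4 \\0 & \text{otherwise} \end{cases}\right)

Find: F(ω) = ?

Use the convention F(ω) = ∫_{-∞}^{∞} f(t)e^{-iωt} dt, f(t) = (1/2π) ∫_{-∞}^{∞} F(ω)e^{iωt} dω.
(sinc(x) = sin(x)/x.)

F(ω) = 36 \operatorname{sinc}^{2}{\left(2 \omega \right)}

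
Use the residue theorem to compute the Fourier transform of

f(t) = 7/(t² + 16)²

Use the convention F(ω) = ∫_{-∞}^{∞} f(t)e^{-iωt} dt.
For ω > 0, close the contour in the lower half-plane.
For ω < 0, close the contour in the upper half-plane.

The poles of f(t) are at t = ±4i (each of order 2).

Let g(z) = f(z)e^{-iωz}; for large |z| the factor e^{-iωz} decays in the lower half-plane when ω > 0 and in the upper half-plane when ω < 0.

Case ω > 0 (lower half-plane, clockwise contour ⇒ F(ω) = -2πi·ΣRes):
  Res_{z = - 4 i} g(z) = \frac{7 i \left(4 \omega + 1\right) e^{- 4 \omega}}{256} (pole of order 2)
  F(ω) = -2πi·ΣRes = \frac{7 \pi \left(4 \omega + 1\right) e^{- 4 \omega}}{128}

Case ω < 0 (upper half-plane, counterclockwise contour ⇒ F(ω) = +2πi·ΣRes):
  Res_{z = 4 i} g(z) = \frac{7 i \left(4 \omega - 1\right) e^{4 \omega}}{256} (pole of order 2)
  F(ω) = 2πi·ΣRes = \frac{7 \pi \left(1 - 4 \omega\right) e^{4 \omega}}{128}

Both cases combine into a single formula in |ω|:

F(ω) = \frac{7 \pi \left(4 \left|{\omega}\right| + 1\right) e^{- 4 \left|{\omega}\right|}}{128}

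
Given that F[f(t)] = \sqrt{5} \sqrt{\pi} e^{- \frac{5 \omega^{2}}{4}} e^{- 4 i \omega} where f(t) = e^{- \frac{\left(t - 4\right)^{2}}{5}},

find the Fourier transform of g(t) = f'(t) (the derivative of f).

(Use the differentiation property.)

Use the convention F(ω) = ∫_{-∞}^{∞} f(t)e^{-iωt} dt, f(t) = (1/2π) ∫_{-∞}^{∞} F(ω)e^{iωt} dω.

F[g](ω) = \sqrt{5} i \sqrt{\pi} \omega e^{- \frac{\omega \left(5 \omega + 16 i\right)}{4}}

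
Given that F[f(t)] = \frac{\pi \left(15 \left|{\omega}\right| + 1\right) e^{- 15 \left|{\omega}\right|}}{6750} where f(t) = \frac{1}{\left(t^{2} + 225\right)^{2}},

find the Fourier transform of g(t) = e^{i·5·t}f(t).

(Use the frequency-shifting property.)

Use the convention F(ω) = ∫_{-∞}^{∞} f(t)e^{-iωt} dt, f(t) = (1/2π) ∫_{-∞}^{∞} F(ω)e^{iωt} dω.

F[g](ω) = \frac{\pi \left(15 \left|{\omega - 5}\right| + 1\right) e^{- 15 \left|{\omega - 5}\right|}}{6750}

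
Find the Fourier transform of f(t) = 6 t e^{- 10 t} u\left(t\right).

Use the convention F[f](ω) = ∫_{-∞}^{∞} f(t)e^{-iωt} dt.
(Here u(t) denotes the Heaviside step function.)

F(ω) = \frac{6}{\left(i \omega + 10\right)^{2}}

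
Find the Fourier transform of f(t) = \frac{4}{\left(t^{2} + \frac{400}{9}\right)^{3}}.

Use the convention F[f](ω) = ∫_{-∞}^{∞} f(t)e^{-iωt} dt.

F(ω) = \frac{27 \pi \left(400 \omega^{2} + 180 \left|{\omega}\right| + 27\right) e^{- \frac{20 \left|{\omega}\right|}{3}}}{6400000}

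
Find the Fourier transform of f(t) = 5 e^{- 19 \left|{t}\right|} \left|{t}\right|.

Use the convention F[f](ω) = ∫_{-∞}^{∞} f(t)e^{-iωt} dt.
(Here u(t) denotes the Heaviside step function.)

F(ω) = \frac{10 \left(361 - \omega^{2}\right)}{\left(\omega^{2} + 361\right)^{2}}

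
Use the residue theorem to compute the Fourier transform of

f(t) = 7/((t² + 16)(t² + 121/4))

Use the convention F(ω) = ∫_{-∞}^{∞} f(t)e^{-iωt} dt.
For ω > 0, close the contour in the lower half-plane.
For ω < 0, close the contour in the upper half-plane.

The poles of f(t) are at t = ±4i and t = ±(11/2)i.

Let g(z) = f(z)e^{-iωz}; for large |z| the factor e^{-iωz} decays in the lower half-plane when ω > 0 and in the upper half-plane when ω < 0.

Case ω > 0 (lower half-plane, clockwise contour ⇒ F(ω) = -2πi·ΣRes):
  Res_{z = - 4 i} g(z) = \frac{7 i e^{- 4 \omega}}{114}
  Res_{z = - \frac{11 i}{2}} g(z) = - \frac{28 i e^{- \frac{11 \omega}{2}}}{627}
  F(ω) = -2πi·ΣRes = \frac{7 \pi e^{- 4 \omega}}{57} - \frac{56 \pi e^{- \frac{11 \omega}{2}}}{627}

Case ω < 0 (upper half-plane, counterclockwise contour ⇒ F(ω) = +2πi·ΣRes):
  Res_{z = 4 i} g(z) = - \frac{7 i e^{4 \omega}}{114}
  Res_{z = \frac{11 i}{2}} g(z) = \frac{28 i e^{\frac{11 \omega}{2}}}{627}
  F(ω) = 2πi·ΣRes = \frac{7 \pi \left(- 8 e^{\frac{11 \omega}{2}} + 11 e^{4 \omega}\right)}{627}

Both cases combine into a single formula in |ω|:

F(ω) = \frac{7 \pi e^{- 4 \left|{\omega}\right|}}{57} - \frac{56 \pi e^{- \frac{11 \left|{\omega}\right|}{2}}}{627}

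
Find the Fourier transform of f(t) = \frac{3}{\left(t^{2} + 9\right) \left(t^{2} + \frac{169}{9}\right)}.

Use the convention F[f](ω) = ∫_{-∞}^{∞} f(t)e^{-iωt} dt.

F(ω) = \frac{9 \pi e^{- 3 \left|{\omega}\right|}}{88} - \frac{81 \pi e^{- \frac{13 \left|{\omega}\right|}{3}}}{1144}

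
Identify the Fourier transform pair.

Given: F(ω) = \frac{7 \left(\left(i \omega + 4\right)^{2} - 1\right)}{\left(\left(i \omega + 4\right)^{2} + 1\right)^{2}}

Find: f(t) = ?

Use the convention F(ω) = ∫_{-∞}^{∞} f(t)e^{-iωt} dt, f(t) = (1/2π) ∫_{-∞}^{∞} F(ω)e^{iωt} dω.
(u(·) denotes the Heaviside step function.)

f(t) = 7 t e^{- 4 t} \cos{\left(t \right)} u\left(t\right)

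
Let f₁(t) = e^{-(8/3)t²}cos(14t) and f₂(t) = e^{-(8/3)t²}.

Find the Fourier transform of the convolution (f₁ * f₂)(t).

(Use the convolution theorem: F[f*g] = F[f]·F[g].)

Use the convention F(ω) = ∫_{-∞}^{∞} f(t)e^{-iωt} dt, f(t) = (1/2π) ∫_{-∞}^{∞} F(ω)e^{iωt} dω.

F[f₁*f₂](ω) = \frac{3 \pi \left(e^{\frac{21 \omega}{4}} + 1\right) e^{- \frac{3 \omega^{2}}{16} - \frac{21 \omega}{8} - \frac{147}{8}}}{16}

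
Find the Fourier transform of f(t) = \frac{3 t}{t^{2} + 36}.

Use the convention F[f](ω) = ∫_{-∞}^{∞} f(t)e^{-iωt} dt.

F(ω) = - 3 i \pi e^{- 6 \left|{\omega}\right|} \operatorname{sign}{\left(\omega \right)}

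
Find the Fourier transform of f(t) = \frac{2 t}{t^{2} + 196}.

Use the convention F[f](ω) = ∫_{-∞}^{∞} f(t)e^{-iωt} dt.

F(ω) = - 2 i \pi e^{- 14 \left|{\omega}\right|} \operatorname{sign}{\left(\omega \right)}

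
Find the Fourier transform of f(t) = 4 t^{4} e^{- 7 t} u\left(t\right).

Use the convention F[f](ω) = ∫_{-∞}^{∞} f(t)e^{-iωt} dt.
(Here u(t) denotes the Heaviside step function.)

F(ω) = \frac{96}{\left(i \omega + 7\right)^{5}}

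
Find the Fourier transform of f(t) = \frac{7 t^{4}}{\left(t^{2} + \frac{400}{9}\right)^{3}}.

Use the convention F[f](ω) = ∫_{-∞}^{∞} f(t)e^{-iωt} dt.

F(ω) = \frac{7 \pi \left(400 \omega^{2} - 300 \left|{\omega}\right| + 27\right) e^{- \frac{20 \left|{\omega}\right|}{3}}}{480}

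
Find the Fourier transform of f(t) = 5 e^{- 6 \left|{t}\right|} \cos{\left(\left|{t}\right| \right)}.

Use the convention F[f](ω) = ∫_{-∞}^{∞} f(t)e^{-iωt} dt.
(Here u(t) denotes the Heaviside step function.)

F(ω) = \frac{60 \left(\omega^{2} + 37\right)}{\omega^{4} + 70 \omega^{2} + 1369}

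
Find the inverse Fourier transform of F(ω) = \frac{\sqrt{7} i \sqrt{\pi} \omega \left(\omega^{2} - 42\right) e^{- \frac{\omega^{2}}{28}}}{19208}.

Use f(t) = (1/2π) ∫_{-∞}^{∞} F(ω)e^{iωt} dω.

f(t) = t^{3} e^{- 7 t^{2}}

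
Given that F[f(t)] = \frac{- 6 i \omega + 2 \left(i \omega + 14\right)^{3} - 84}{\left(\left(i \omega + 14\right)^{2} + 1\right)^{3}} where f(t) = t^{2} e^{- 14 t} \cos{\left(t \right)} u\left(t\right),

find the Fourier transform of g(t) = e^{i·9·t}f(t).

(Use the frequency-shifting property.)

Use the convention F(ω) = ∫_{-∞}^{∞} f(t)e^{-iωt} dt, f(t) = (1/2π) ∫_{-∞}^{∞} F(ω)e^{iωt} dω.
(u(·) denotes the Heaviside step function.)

F[g](ω) = \frac{2 \left(3 i \left(9 - \omega\right) + \left(i \left(\omega - 9\right) + 14\right)^{3} - 42\right)}{\left(\left(i \left(\omega - 9\right) + 14\right)^{2} + 1\right)^{3}}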